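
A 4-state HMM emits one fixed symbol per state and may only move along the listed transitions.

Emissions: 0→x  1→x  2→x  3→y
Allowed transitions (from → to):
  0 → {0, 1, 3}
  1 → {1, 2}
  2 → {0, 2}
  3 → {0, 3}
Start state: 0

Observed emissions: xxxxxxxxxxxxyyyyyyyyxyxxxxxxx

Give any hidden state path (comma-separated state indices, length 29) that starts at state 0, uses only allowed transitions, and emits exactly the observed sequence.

  pos 0: x in {0,1,2}, choose 0; start
  pos 1: x in {0,1,2}, choose 1; 0->1 ok
  pos 2: x in {0,1,2}, choose 2; 1->2 ok
  pos 3: x in {0,1,2}, choose 2; 2->2 ok
  pos 4: x in {0,1,2}, choose 2; 2->2 ok
  pos 5: x in {0,1,2}, choose 2; 2->2 ok
  pos 6: x in {0,1,2}, choose 2; 2->2 ok
  pos 7: x in {0,1,2}, choose 2; 2->2 ok
  pos 8: x in {0,1,2}, choose 0; 2->0 ok
  pos 9: x in {0,1,2}, choose 1; 0->1 ok
  pos 10: x in {0,1,2}, choose 2; 1->2 ok
  pos 11: x in {0,1,2}, choose 0; 2->0 ok
  pos 12: y in {3}, choose 3; 0->3 ok
  pos 13: y in {3}, choose 3; 3->3 ok
  pos 14: y in {3}, choose 3; 3->3 ok
  pos 15: y in {3}, choose 3; 3->3 ok
  pos 16: y in {3}, choose 3; 3->3 ok
  pos 17: y in {3}, choose 3; 3->3 ok
  pos 18: y in {3}, choose 3; 3->3 ok
  pos 19: y in {3}, choose 3; 3->3 ok
  pos 20: x in {0,1,2}, choose 0; 3->0 ok
  pos 21: y in {3}, choose 3; 0->3 ok
  pos 22: x in {0,1,2}, choose 0; 3->0 ok
  pos 23: x in {0,1,2}, choose 1; 0->1 ok
  pos 24: x in {0,1,2}, choose 1; 1->1 ok
  pos 25: x in {0,1,2}, choose 1; 1->1 ok
  pos 26: x in {0,1,2}, choose 2; 1->2 ok
  pos 27: x in {0,1,2}, choose 0; 2->0 ok
  pos 28: x in {0,1,2}, choose 0; 0->0 ok

0,1,2,2,2,2,2,2,0,1,2,0,3,3,3,3,3,3,3,3,0,3,0,1,1,1,2,0,0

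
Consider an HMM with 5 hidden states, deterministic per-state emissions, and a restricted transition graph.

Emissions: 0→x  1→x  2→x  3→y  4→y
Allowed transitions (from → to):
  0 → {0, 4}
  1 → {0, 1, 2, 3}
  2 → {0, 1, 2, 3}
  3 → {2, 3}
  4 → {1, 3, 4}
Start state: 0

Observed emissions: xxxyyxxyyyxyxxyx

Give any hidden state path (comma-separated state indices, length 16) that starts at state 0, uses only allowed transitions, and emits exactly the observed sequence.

  0: obs=x cand={0,1,2} pick 0 [start]
  1: obs=x cand={0,1,2} pick 0 [0->0 ok]
  2: obs=x cand={0,1,2} pick 0 [0->0 ok]
  3: obs=y cand={3,4} pick 4 [0->4 ok]
  4: obs=y cand={3,4} pick 3 [4->3 ok]
  5: obs=x cand={0,1,2} pick 2 [3->2 ok]
  6: obs=x cand={0,1,2} pick 0 [2->0 ok]
  7: obs=y cand={3,4} pick 4 [0->4 ok]
  8: obs=y cand={3,4} pick 4 [4->4 ok]
  9: obs=y cand={3,4} pick 4 [4->4 ok]
  10: obs=x cand={0,1,2} pick 1 [4->1 ok]
  11: obs=y cand={3,4} pick 3 [1->3 ok]
  12: obs=x cand={0,1,2} pick 2 [3->2 ok]
  13: obs=x cand={0,1,2} pick 1 [2->1 ok]
  14: obs=y cand={3,4} pick 3 [1->3 ok]
  15: obs=x cand={0,1,2} pick 2 [3->2 ok]

0,0,0,4,3,2,0,4,4,4,1,3,2,1,3,2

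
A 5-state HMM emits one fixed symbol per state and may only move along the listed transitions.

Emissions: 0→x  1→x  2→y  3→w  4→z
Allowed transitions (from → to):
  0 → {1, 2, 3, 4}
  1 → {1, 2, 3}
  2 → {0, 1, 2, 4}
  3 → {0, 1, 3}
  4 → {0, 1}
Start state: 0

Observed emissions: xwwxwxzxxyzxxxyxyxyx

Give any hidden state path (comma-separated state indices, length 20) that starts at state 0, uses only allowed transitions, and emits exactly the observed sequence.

0,3,3,1,3,0,4,1,1,2,4,0,1,1,2,0,2,1,2,0

  0: obs=x cand={0,1} pick 0 [start]
  1: obs=w cand={3} pick 3 [0->3 ok]
  2: obs=w cand={3} pick 3 [3->3 ok]
  3: obs=x cand={0,1} pick 1 [3->1 ok]
  4: obs=w cand={3} pick 3 [1->3 ok]
  5: obs=x cand={0,1} pick 0 [3->0 ok]
  6: obs=z cand={4} pick 4 [0->4 ok]
  7: obs=x cand={0,1} pick 1 [4->1 ok]
  8: obs=x cand={0,1} pick 1 [1->1 ok]
  9: obs=y cand={2} pick 2 [1->2 ok]
  10: obs=z cand={4} pick 4 [2->4 ok]
  11: obs=x cand={0,1} pick 0 [4->0 ok]
  12: obs=x cand={0,1} pick 1 [0->1 ok]
  13: obs=x cand={0,1} pick 1 [1->1 ok]
  14: obs=y cand={2} pick 2 [1->2 ok]
  15: obs=x cand={0,1} pick 0 [2->0 ok]
  16: obs=y cand={2} pick 2 [0->2 ok]
  17: obs=x cand={0,1} pick 1 [2->1 ok]
  18: obs=y cand={2} pick 2 [1->2 ok]
  19: obs=x cand={0,1} pick 0 [2->0 ok]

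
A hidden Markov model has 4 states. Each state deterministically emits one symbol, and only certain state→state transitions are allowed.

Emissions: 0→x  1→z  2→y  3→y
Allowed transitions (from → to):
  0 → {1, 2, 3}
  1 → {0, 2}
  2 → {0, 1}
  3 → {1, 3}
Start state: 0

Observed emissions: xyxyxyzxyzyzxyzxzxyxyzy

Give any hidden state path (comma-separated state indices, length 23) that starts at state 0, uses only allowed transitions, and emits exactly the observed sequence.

0,2,0,2,0,2,1,0,3,1,2,1,0,3,1,0,1,0,2,0,2,1,2

  pos 0: x in {0}, choose 0; start
  pos 1: y in {2,3}, choose 2; 0->2 ok
  pos 2: x in {0}, choose 0; 2->0 ok
  pos 3: y in {2,3}, choose 2; 0->2 ok
  pos 4: x in {0}, choose 0; 2->0 ok
  pos 5: y in {2,3}, choose 2; 0->2 ok
  pos 6: z in {1}, choose 1; 2->1 ok
  pos 7: x in {0}, choose 0; 1->0 ok
  pos 8: y in {2,3}, choose 3; 0->3 ok
  pos 9: z in {1}, choose 1; 3->1 ok
  pos 10: y in {2,3}, choose 2; 1->2 ok
  pos 11: z in {1}, choose 1; 2->1 ok
  pos 12: x in {0}, choose 0; 1->0 ok
  pos 13: y in {2,3}, choose 3; 0->3 ok
  pos 14: z in {1}, choose 1; 3->1 ok
  pos 15: x in {0}, choose 0; 1->0 ok
  pos 16: z in {1}, choose 1; 0->1 ok
  pos 17: x in {0}, choose 0; 1->0 ok
  pos 18: y in {2,3}, choose 2; 0->2 ok
  pos 19: x in {0}, choose 0; 2->0 ok
  pos 20: y in {2,3}, choose 2; 0->2 ok
  pos 21: z in {1}, choose 1; 2->1 ok
  pos 22: y in {2,3}, choose 2; 1->2 ok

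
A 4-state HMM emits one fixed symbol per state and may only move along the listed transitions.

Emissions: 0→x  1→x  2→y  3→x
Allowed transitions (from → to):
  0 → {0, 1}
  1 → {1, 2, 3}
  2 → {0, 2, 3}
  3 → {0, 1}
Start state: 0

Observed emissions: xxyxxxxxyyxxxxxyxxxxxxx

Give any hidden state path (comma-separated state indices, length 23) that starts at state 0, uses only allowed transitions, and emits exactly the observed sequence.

  t0 'x' -> {0,1,3}, take 0 (start)
  t1 'x' -> {0,1,3}, take 1 (0->1 ok)
  t2 'y' -> {2}, take 2 (1->2 ok)
  t3 'x' -> {0,1,3}, take 3 (2->3 ok)
  t4 'x' -> {0,1,3}, take 1 (3->1 ok)
  t5 'x' -> {0,1,3}, take 3 (1->3 ok)
  t6 'x' -> {0,1,3}, take 0 (3->0 ok)
  t7 'x' -> {0,1,3}, take 1 (0->1 ok)
  t8 'y' -> {2}, take 2 (1->2 ok)
  t9 'y' -> {2}, take 2 (2->2 ok)
  t10 'x' -> {0,1,3}, take 0 (2->0 ok)
  t11 'x' -> {0,1,3}, take 0 (0->0 ok)
  t12 'x' -> {0,1,3}, take 1 (0->1 ok)
  t13 'x' -> {0,1,3}, take 1 (1->1 ok)
  t14 'x' -> {0,1,3}, take 1 (1->1 ok)
  t15 'y' -> {2}, take 2 (1->2 ok)
  t16 'x' -> {0,1,3}, take 3 (2->3 ok)
  t17 'x' -> {0,1,3}, take 1 (3->1 ok)
  t18 'x' -> {0,1,3}, take 3 (1->3 ok)
  t19 'x' -> {0,1,3}, take 0 (3->0 ok)
  t20 'x' -> {0,1,3}, take 0 (0->0 ok)
  t21 'x' -> {0,1,3}, take 0 (0->0 ok)
  t22 'x' -> {0,1,3}, take 0 (0->0 ok)

0,1,2,3,1,3,0,1,2,2,0,0,1,1,1,2,3,1,3,0,0,0,0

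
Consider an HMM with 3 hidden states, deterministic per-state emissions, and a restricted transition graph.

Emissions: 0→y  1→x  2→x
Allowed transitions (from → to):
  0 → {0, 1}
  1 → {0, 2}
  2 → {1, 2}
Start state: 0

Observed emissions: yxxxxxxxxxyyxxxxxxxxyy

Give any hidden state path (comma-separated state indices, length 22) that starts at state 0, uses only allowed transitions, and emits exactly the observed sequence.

0,1,2,2,2,1,2,1,2,1,0,0,1,2,2,2,2,2,2,1,0,0

  t0 'y' -> {0}, take 0 (start)
  t1 'x' -> {1,2}, take 1 (0->1 ok)
  t2 'x' -> {1,2}, take 2 (1->2 ok)
  t3 'x' -> {1,2}, take 2 (2->2 ok)
  t4 'x' -> {1,2}, take 2 (2->2 ok)
  t5 'x' -> {1,2}, take 1 (2->1 ok)
  t6 'x' -> {1,2}, take 2 (1->2 ok)
  t7 'x' -> {1,2}, take 1 (2->1 ok)
  t8 'x' -> {1,2}, take 2 (1->2 ok)
  t9 'x' -> {1,2}, take 1 (2->1 ok)
  t10 'y' -> {0}, take 0 (1->0 ok)
  t11 'y' -> {0}, take 0 (0->0 ok)
  t12 'x' -> {1,2}, take 1 (0->1 ok)
  t13 'x' -> {1,2}, take 2 (1->2 ok)
  t14 'x' -> {1,2}, take 2 (2->2 ok)
  t15 'x' -> {1,2}, take 2 (2->2 ok)
  t16 'x' -> {1,2}, take 2 (2->2 ok)
  t17 'x' -> {1,2}, take 2 (2->2 ok)
  t18 'x' -> {1,2}, take 2 (2->2 ok)
  t19 'x' -> {1,2}, take 1 (2->1 ok)
  t20 'y' -> {0}, take 0 (1->0 ok)
  t21 'y' -> {0}, take 0 (0->0 ok)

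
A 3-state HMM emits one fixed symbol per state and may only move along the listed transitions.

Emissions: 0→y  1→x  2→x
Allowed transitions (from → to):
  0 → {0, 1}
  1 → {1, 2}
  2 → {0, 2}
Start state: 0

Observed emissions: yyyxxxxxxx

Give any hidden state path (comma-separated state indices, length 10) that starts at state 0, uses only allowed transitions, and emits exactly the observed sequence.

  t0 'y' -> {0}, take 0 (start)
  t1 'y' -> {0}, take 0 (0->0 ok)
  t2 'y' -> {0}, take 0 (0->0 ok)
  t3 'x' -> {1,2}, take 1 (0->1 ok)
  t4 'x' -> {1,2}, take 1 (1->1 ok)
  t5 'x' -> {1,2}, take 1 (1->1 ok)
  t6 'x' -> {1,2}, take 1 (1->1 ok)
  t7 'x' -> {1,2}, take 2 (1->2 ok)
  t8 'x' -> {1,2}, take 2 (2->2 ok)
  t9 'x' -> {1,2}, take 2 (2->2 ok)

0,0,0,1,1,1,1,2,2,2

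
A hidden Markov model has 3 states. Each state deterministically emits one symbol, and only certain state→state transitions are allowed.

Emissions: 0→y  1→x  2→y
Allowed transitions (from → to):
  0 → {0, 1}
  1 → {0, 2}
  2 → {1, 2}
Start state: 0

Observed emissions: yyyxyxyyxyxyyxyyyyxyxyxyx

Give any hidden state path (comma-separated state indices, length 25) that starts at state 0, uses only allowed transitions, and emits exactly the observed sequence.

  pos 0: y in {0,2}, choose 0; start
  pos 1: y in {0,2}, choose 0; 0->0 ok
  pos 2: y in {0,2}, choose 0; 0->0 ok
  pos 3: x in {1}, choose 1; 0->1 ok
  pos 4: y in {0,2}, choose 2; 1->2 ok
  pos 5: x in {1}, choose 1; 2->1 ok
  pos 6: y in {0,2}, choose 0; 1->0 ok
  pos 7: y in {0,2}, choose 0; 0->0 ok
  pos 8: x in {1}, choose 1; 0->1 ok
  pos 9: y in {0,2}, choose 2; 1->2 ok
  pos 10: x in {1}, choose 1; 2->1 ok
  pos 11: y in {0,2}, choose 2; 1->2 ok
  pos 12: y in {0,2}, choose 2; 2->2 ok
  pos 13: x in {1}, choose 1; 2->1 ok
  pos 14: y in {0,2}, choose 2; 1->2 ok
  pos 15: y in {0,2}, choose 2; 2->2 ok
  pos 16: y in {0,2}, choose 2; 2->2 ok
  pos 17: y in {0,2}, choose 2; 2->2 ok
  pos 18: x in {1}, choose 1; 2->1 ok
  pos 19: y in {0,2}, choose 2; 1->2 ok
  pos 20: x in {1}, choose 1; 2->1 ok
  pos 21: y in {0,2}, choose 2; 1->2 ok
  pos 22: x in {1}, choose 1; 2->1 ok
  pos 23: y in {0,2}, choose 0; 1->0 ok
  pos 24: x in {1}, choose 1; 0->1 ok

0,0,0,1,2,1,0,0,1,2,1,2,2,1,2,2,2,2,1,2,1,2,1,0,1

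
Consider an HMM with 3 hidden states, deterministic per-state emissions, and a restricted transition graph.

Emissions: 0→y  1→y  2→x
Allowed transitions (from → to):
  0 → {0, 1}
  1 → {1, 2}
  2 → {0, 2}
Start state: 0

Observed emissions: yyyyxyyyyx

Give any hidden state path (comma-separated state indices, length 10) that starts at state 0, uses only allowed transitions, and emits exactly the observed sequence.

0,0,0,1,2,0,0,1,1,2

  pos 0: y in {0,1}, choose 0; start
  pos 1: y in {0,1}, choose 0; 0->0 ok
  pos 2: y in {0,1}, choose 0; 0->0 ok
  pos 3: y in {0,1}, choose 1; 0->1 ok
  pos 4: x in {2}, choose 2; 1->2 ok
  pos 5: y in {0,1}, choose 0; 2->0 ok
  pos 6: y in {0,1}, choose 0; 0->0 ok
  pos 7: y in {0,1}, choose 1; 0->1 ok
  pos 8: y in {0,1}, choose 1; 1->1 ok
  pos 9: x in {2}, choose 2; 1->2 ok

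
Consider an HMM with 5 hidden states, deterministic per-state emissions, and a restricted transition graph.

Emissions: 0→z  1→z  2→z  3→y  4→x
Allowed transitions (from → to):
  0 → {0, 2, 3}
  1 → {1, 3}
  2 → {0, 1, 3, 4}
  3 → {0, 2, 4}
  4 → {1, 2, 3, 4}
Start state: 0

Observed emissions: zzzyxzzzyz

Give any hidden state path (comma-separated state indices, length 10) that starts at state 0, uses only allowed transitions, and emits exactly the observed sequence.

0,2,0,3,4,2,1,1,3,2

  [0] z  {0,1,2}  => 0  start
  [1] z  {0,1,2}  => 2  0->2 ok
  [2] z  {0,1,2}  => 0  2->0 ok
  [3] y  {3}  => 3  0->3 ok
  [4] x  {4}  => 4  3->4 ok
  [5] z  {0,1,2}  => 2  4->2 ok
  [6] z  {0,1,2}  => 1  2->1 ok
  [7] z  {0,1,2}  => 1  1->1 ok
  [8] y  {3}  => 3  1->3 ok
  [9] z  {0,1,2}  => 2  3->2 ok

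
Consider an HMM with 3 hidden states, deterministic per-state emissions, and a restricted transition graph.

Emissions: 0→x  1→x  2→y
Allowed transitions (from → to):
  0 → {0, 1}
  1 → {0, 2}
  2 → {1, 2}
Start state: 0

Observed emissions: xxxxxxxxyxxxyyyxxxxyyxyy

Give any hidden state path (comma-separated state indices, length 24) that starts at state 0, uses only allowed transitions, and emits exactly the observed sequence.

  pos 0: x in {0,1}, choose 0; start
  pos 1: x in {0,1}, choose 0; 0->0 ok
  pos 2: x in {0,1}, choose 0; 0->0 ok
  pos 3: x in {0,1}, choose 1; 0->1 ok
  pos 4: x in {0,1}, choose 0; 1->0 ok
  pos 5: x in {0,1}, choose 0; 0->0 ok
  pos 6: x in {0,1}, choose 0; 0->0 ok
  pos 7: x in {0,1}, choose 1; 0->1 ok
  pos 8: y in {2}, choose 2; 1->2 ok
  pos 9: x in {0,1}, choose 1; 2->1 ok
  pos 10: x in {0,1}, choose 0; 1->0 ok
  pos 11: x in {0,1}, choose 1; 0->1 ok
  pos 12: y in {2}, choose 2; 1->2 ok
  pos 13: y in {2}, choose 2; 2->2 ok
  pos 14: y in {2}, choose 2; 2->2 ok
  pos 15: x in {0,1}, choose 1; 2->1 ok
  pos 16: x in {0,1}, choose 0; 1->0 ok
  pos 17: x in {0,1}, choose 0; 0->0 ok
  pos 18: x in {0,1}, choose 1; 0->1 ok
  pos 19: y in {2}, choose 2; 1->2 ok
  pos 20: y in {2}, choose 2; 2->2 ok
  pos 21: x in {0,1}, choose 1; 2->1 ok
  pos 22: y in {2}, choose 2; 1->2 ok
  pos 23: y in {2}, choose 2; 2->2 ok

0,0,0,1,0,0,0,1,2,1,0,1,2,2,2,1,0,0,1,2,2,1,2,2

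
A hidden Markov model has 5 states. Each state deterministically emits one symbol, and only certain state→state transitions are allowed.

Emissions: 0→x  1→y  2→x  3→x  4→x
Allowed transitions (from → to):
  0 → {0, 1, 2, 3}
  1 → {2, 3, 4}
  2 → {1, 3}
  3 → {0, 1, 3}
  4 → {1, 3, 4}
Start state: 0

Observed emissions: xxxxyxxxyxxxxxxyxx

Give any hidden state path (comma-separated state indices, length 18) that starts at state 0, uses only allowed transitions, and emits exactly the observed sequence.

  0: obs=x cand={0,2,3,4} pick 0 [start]
  1: obs=x cand={0,2,3,4} pick 3 [0->3 ok]
  2: obs=x cand={0,2,3,4} pick 0 [3->0 ok]
  3: obs=x cand={0,2,3,4} pick 0 [0->0 ok]
  4: obs=y cand={1} pick 1 [0->1 ok]
  5: obs=x cand={0,2,3,4} pick 4 [1->4 ok]
  6: obs=x cand={0,2,3,4} pick 3 [4->3 ok]
  7: obs=x cand={0,2,3,4} pick 3 [3->3 ok]
  8: obs=y cand={1} pick 1 [3->1 ok]
  9: obs=x cand={0,2,3,4} pick 4 [1->4 ok]
  10: obs=x cand={0,2,3,4} pick 4 [4->4 ok]
  11: obs=x cand={0,2,3,4} pick 3 [4->3 ok]
  12: obs=x cand={0,2,3,4} pick 0 [3->0 ok]
  13: obs=x cand={0,2,3,4} pick 0 [0->0 ok]
  14: obs=x cand={0,2,3,4} pick 0 [0->0 ok]
  15: obs=y cand={1} pick 1 [0->1 ok]
  16: obs=x cand={0,2,3,4} pick 4 [1->4 ok]
  17: obs=x cand={0,2,3,4} pick 3 [4->3 ok]

0,3,0,0,1,4,3,3,1,4,4,3,0,0,0,1,4,3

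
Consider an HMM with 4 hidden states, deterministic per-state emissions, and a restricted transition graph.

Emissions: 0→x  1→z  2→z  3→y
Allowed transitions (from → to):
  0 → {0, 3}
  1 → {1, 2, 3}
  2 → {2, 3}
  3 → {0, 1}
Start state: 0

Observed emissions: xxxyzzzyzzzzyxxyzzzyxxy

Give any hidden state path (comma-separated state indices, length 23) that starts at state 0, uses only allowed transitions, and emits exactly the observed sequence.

0,0,0,3,1,1,2,3,1,1,1,2,3,0,0,3,1,1,1,3,0,0,3

  [0] x  {0}  => 0  start
  [1] x  {0}  => 0  0->0 ok
  [2] x  {0}  => 0  0->0 ok
  [3] y  {3}  => 3  0->3 ok
  [4] z  {1,2}  => 1  3->1 ok
  [5] z  {1,2}  => 1  1->1 ok
  [6] z  {1,2}  => 2  1->2 ok
  [7] y  {3}  => 3  2->3 ok
  [8] z  {1,2}  => 1  3->1 ok
  [9] z  {1,2}  => 1  1->1 ok
  [10] z  {1,2}  => 1  1->1 ok
  [11] z  {1,2}  => 2  1->2 ok
  [12] y  {3}  => 3  2->3 ok
  [13] x  {0}  => 0  3->0 ok
  [14] x  {0}  => 0  0->0 ok
  [15] y  {3}  => 3  0->3 ok
  [16] z  {1,2}  => 1  3->1 ok
  [17] z  {1,2}  => 1  1->1 ok
  [18] z  {1,2}  => 1  1->1 ok
  [19] y  {3}  => 3  1->3 ok
  [20] x  {0}  => 0  3->0 ok
  [21] x  {0}  => 0  0->0 ok
  [22] y  {3}  => 3  0->3 ok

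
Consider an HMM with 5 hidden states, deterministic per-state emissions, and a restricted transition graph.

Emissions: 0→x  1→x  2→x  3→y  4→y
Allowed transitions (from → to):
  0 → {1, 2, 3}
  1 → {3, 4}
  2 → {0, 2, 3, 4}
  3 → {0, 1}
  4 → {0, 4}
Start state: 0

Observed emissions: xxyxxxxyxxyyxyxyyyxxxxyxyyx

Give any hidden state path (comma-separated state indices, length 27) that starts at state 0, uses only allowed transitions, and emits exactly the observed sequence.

0,1,4,0,2,0,1,4,0,2,4,4,0,3,1,4,4,4,0,2,0,1,3,1,4,4,0

  t0 'x' -> {0,1,2}, take 0 (start)
  t1 'x' -> {0,1,2}, take 1 (0->1 ok)
  t2 'y' -> {3,4}, take 4 (1->4 ok)
  t3 'x' -> {0,1,2}, take 0 (4->0 ok)
  t4 'x' -> {0,1,2}, take 2 (0->2 ok)
  t5 'x' -> {0,1,2}, take 0 (2->0 ok)
  t6 'x' -> {0,1,2}, take 1 (0->1 ok)
  t7 'y' -> {3,4}, take 4 (1->4 ok)
  t8 'x' -> {0,1,2}, take 0 (4->0 ok)
  t9 'x' -> {0,1,2}, take 2 (0->2 ok)
  t10 'y' -> {3,4}, take 4 (2->4 ok)
  t11 'y' -> {3,4}, take 4 (4->4 ok)
  t12 'x' -> {0,1,2}, take 0 (4->0 ok)
  t13 'y' -> {3,4}, take 3 (0->3 ok)
  t14 'x' -> {0,1,2}, take 1 (3->1 ok)
  t15 'y' -> {3,4}, take 4 (1->4 ok)
  t16 'y' -> {3,4}, take 4 (4->4 ok)
  t17 'y' -> {3,4}, take 4 (4->4 ok)
  t18 'x' -> {0,1,2}, take 0 (4->0 ok)
  t19 'x' -> {0,1,2}, take 2 (0->2 ok)
  t20 'x' -> {0,1,2}, take 0 (2->0 ok)
  t21 'x' -> {0,1,2}, take 1 (0->1 ok)
  t22 'y' -> {3,4}, take 3 (1->3 ok)
  t23 'x' -> {0,1,2}, take 1 (3->1 ok)
  t24 'y' -> {3,4}, take 4 (1->4 ok)
  t25 'y' -> {3,4}, take 4 (4->4 ok)
  t26 'x' -> {0,1,2}, take 0 (4->0 ok)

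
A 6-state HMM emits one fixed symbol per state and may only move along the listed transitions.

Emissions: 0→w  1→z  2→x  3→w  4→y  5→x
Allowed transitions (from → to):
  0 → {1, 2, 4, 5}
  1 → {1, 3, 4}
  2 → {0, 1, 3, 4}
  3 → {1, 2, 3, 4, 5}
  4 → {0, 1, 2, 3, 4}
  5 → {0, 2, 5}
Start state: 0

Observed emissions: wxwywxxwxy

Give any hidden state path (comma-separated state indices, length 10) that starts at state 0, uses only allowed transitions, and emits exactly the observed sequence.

  t0 'w' -> {0,3}, take 0 (start)
  t1 'x' -> {2,5}, take 5 (0->5 ok)
  t2 'w' -> {0,3}, take 0 (5->0 ok)
  t3 'y' -> {4}, take 4 (0->4 ok)
  t4 'w' -> {0,3}, take 3 (4->3 ok)
  t5 'x' -> {2,5}, take 5 (3->5 ok)
  t6 'x' -> {2,5}, take 2 (5->2 ok)
  t7 'w' -> {0,3}, take 0 (2->0 ok)
  t8 'x' -> {2,5}, take 2 (0->2 ok)
  t9 'y' -> {4}, take 4 (2->4 ok)

0,5,0,4,3,5,2,0,2,4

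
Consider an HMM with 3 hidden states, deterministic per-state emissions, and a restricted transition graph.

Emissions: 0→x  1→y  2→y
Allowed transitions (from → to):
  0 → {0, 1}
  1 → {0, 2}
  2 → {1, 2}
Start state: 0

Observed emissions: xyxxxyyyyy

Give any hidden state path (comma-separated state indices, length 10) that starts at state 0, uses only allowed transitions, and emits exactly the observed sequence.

  pos 0: x in {0}, choose 0; start
  pos 1: y in {1,2}, choose 1; 0->1 ok
  pos 2: x in {0}, choose 0; 1->0 ok
  pos 3: x in {0}, choose 0; 0->0 ok
  pos 4: x in {0}, choose 0; 0->0 ok
  pos 5: y in {1,2}, choose 1; 0->1 ok
  pos 6: y in {1,2}, choose 2; 1->2 ok
  pos 7: y in {1,2}, choose 2; 2->2 ok
  pos 8: y in {1,2}, choose 2; 2->2 ok
  pos 9: y in {1,2}, choose 2; 2->2 ok

0,1,0,0,0,1,2,2,2,2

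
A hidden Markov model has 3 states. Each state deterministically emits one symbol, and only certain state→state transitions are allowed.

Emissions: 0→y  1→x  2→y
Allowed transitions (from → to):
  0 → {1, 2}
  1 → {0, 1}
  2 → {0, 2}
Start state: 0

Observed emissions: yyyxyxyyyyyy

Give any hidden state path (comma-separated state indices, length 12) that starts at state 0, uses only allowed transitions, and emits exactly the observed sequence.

  t0 'y' -> {0,2}, take 0 (start)
  t1 'y' -> {0,2}, take 2 (0->2 ok)
  t2 'y' -> {0,2}, take 0 (2->0 ok)
  t3 'x' -> {1}, take 1 (0->1 ok)
  t4 'y' -> {0,2}, take 0 (1->0 ok)
  t5 'x' -> {1}, take 1 (0->1 ok)
  t6 'y' -> {0,2}, take 0 (1->0 ok)
  t7 'y' -> {0,2}, take 2 (0->2 ok)
  t8 'y' -> {0,2}, take 2 (2->2 ok)
  t9 'y' -> {0,2}, take 0 (2->0 ok)
  t10 'y' -> {0,2}, take 2 (0->2 ok)
  t11 'y' -> {0,2}, take 2 (2->2 ok)

0,2,0,1,0,1,0,2,2,0,2,2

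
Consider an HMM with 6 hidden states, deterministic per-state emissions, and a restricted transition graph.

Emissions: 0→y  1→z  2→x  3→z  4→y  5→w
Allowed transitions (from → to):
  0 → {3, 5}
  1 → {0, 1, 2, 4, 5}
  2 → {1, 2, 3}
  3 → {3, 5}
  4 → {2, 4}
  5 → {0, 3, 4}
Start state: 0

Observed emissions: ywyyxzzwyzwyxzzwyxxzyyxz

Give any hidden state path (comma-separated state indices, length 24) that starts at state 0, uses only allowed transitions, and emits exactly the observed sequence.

  t0 'y' -> {0,4}, take 0 (start)
  t1 'w' -> {5}, take 5 (0->5 ok)
  t2 'y' -> {0,4}, take 4 (5->4 ok)
  t3 'y' -> {0,4}, take 4 (4->4 ok)
  t4 'x' -> {2}, take 2 (4->2 ok)
  t5 'z' -> {1,3}, take 3 (2->3 ok)
  t6 'z' -> {1,3}, take 3 (3->3 ok)
  t7 'w' -> {5}, take 5 (3->5 ok)
  t8 'y' -> {0,4}, take 0 (5->0 ok)
  t9 'z' -> {1,3}, take 3 (0->3 ok)
  t10 'w' -> {5}, take 5 (3->5 ok)
  t11 'y' -> {0,4}, take 4 (5->4 ok)
  t12 'x' -> {2}, take 2 (4->2 ok)
  t13 'z' -> {1,3}, take 3 (2->3 ok)
  t14 'z' -> {1,3}, take 3 (3->3 ok)
  t15 'w' -> {5}, take 5 (3->5 ok)
  t16 'y' -> {0,4}, take 4 (5->4 ok)
  t17 'x' -> {2}, take 2 (4->2 ok)
  t18 'x' -> {2}, take 2 (2->2 ok)
  t19 'z' -> {1,3}, take 1 (2->1 ok)
  t20 'y' -> {0,4}, take 4 (1->4 ok)
  t21 'y' -> {0,4}, take 4 (4->4 ok)
  t22 'x' -> {2}, take 2 (4->2 ok)
  t23 'z' -> {1,3}, take 1 (2->1 ok)

0,5,4,4,2,3,3,5,0,3,5,4,2,3,3,5,4,2,2,1,4,4,2,1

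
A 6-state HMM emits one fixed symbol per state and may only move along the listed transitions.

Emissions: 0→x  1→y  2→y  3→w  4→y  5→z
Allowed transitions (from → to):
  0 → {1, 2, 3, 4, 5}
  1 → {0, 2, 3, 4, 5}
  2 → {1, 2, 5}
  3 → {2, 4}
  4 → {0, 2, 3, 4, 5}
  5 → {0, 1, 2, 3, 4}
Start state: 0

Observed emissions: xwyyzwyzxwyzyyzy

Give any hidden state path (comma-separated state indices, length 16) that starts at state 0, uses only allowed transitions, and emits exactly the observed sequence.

0,3,4,2,5,3,2,5,0,3,2,5,1,4,5,1

  t0 'x' -> {0}, take 0 (start)
  t1 'w' -> {3}, take 3 (0->3 ok)
  t2 'y' -> {1,2,4}, take 4 (3->4 ok)
  t3 'y' -> {1,2,4}, take 2 (4->2 ok)
  t4 'z' -> {5}, take 5 (2->5 ok)
  t5 'w' -> {3}, take 3 (5->3 ok)
  t6 'y' -> {1,2,4}, take 2 (3->2 ok)
  t7 'z' -> {5}, take 5 (2->5 ok)
  t8 'x' -> {0}, take 0 (5->0 ok)
  t9 'w' -> {3}, take 3 (0->3 ok)
  t10 'y' -> {1,2,4}, take 2 (3->2 ok)
  t11 'z' -> {5}, take 5 (2->5 ok)
  t12 'y' -> {1,2,4}, take 1 (5->1 ok)
  t13 'y' -> {1,2,4}, take 4 (1->4 ok)
  t14 'z' -> {5}, take 5 (4->5 ok)
  t15 'y' -> {1,2,4}, take 1 (5->1 ok)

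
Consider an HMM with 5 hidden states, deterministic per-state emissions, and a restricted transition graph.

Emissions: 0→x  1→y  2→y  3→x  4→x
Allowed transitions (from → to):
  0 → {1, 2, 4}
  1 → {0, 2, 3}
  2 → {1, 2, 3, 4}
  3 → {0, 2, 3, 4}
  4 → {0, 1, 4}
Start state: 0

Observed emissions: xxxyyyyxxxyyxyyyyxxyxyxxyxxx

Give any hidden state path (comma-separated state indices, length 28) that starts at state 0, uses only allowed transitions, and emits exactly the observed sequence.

  0: obs=x cand={0,3,4} pick 0 [start]
  1: obs=x cand={0,3,4} pick 4 [0->4 ok]
  2: obs=x cand={0,3,4} pick 0 [4->0 ok]
  3: obs=y cand={1,2} pick 1 [0->1 ok]
  4: obs=y cand={1,2} pick 2 [1->2 ok]
  5: obs=y cand={1,2} pick 2 [2->2 ok]
  6: obs=y cand={1,2} pick 1 [2->1 ok]
  7: obs=x cand={0,3,4} pick 0 [1->0 ok]
  8: obs=x cand={0,3,4} pick 4 [0->4 ok]
  9: obs=x cand={0,3,4} pick 4 [4->4 ok]
  10: obs=y cand={1,2} pick 1 [4->1 ok]
  11: obs=y cand={1,2} pick 2 [1->2 ok]
  12: obs=x cand={0,3,4} pick 4 [2->4 ok]
  13: obs=y cand={1,2} pick 1 [4->1 ok]
  14: obs=y cand={1,2} pick 2 [1->2 ok]
  15: obs=y cand={1,2} pick 2 [2->2 ok]
  16: obs=y cand={1,2} pick 2 [2->2 ok]
  17: obs=x cand={0,3,4} pick 4 [2->4 ok]
  18: obs=x cand={0,3,4} pick 4 [4->4 ok]
  19: obs=y cand={1,2} pick 1 [4->1 ok]
  20: obs=x cand={0,3,4} pick 3 [1->3 ok]
  21: obs=y cand={1,2} pick 2 [3->2 ok]
  22: obs=x cand={0,3,4} pick 3 [2->3 ok]
  23: obs=x cand={0,3,4} pick 3 [3->3 ok]
  24: obs=y cand={1,2} pick 2 [3->2 ok]
  25: obs=x cand={0,3,4} pick 3 [2->3 ok]
  26: obs=x cand={0,3,4} pick 3 [3->3 ok]
  27: obs=x cand={0,3,4} pick 0 [3->0 ok]

0,4,0,1,2,2,1,0,4,4,1,2,4,1,2,2,2,4,4,1,3,2,3,3,2,3,3,0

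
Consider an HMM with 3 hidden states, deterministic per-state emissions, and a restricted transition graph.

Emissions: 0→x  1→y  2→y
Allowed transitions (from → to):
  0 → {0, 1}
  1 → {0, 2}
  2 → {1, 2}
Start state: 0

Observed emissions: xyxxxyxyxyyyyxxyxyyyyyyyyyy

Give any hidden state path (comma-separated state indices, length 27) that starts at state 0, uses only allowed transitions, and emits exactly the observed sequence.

0,1,0,0,0,1,0,1,0,1,2,2,1,0,0,1,0,1,2,1,2,2,2,2,2,2,2

  pos 0: x in {0}, choose 0; start
  pos 1: y in {1,2}, choose 1; 0->1 ok
  pos 2: x in {0}, choose 0; 1->0 ok
  pos 3: x in {0}, choose 0; 0->0 ok
  pos 4: x in {0}, choose 0; 0->0 ok
  pos 5: y in {1,2}, choose 1; 0->1 ok
  pos 6: x in {0}, choose 0; 1->0 ok
  pos 7: y in {1,2}, choose 1; 0->1 ok
  pos 8: x in {0}, choose 0; 1->0 ok
  pos 9: y in {1,2}, choose 1; 0->1 ok
  pos 10: y in {1,2}, choose 2; 1->2 ok
  pos 11: y in {1,2}, choose 2; 2->2 ok
  pos 12: y in {1,2}, choose 1; 2->1 ok
  pos 13: x in {0}, choose 0; 1->0 ok
  pos 14: x in {0}, choose 0; 0->0 ok
  pos 15: y in {1,2}, choose 1; 0->1 ok
  pos 16: x in {0}, choose 0; 1->0 ok
  pos 17: y in {1,2}, choose 1; 0->1 ok
  pos 18: y in {1,2}, choose 2; 1->2 ok
  pos 19: y in {1,2}, choose 1; 2->1 ok
  pos 20: y in {1,2}, choose 2; 1->2 ok
  pos 21: y in {1,2}, choose 2; 2->2 ok
  pos 22: y in {1,2}, choose 2; 2->2 ok
  pos 23: y in {1,2}, choose 2; 2->2 ok
  pos 24: y in {1,2}, choose 2; 2->2 ok
  pos 25: y in {1,2}, choose 2; 2->2 ok
  pos 26: y in {1,2}, choose 2; 2->2 ok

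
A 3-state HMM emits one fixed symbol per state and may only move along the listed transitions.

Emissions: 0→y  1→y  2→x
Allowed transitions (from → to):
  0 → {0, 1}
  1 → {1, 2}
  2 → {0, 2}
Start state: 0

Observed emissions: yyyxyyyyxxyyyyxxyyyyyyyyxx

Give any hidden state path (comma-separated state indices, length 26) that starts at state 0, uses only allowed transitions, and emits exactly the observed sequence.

0,1,1,2,0,0,0,1,2,2,0,0,0,1,2,2,0,0,0,0,0,0,1,1,2,2

  0: obs=y cand={0,1} pick 0 [start]
  1: obs=y cand={0,1} pick 1 [0->1 ok]
  2: obs=y cand={0,1} pick 1 [1->1 ok]
  3: obs=x cand={2} pick 2 [1->2 ok]
  4: obs=y cand={0,1} pick 0 [2->0 ok]
  5: obs=y cand={0,1} pick 0 [0->0 ok]
  6: obs=y cand={0,1} pick 0 [0->0 ok]
  7: obs=y cand={0,1} pick 1 [0->1 ok]
  8: obs=x cand={2} pick 2 [1->2 ok]
  9: obs=x cand={2} pick 2 [2->2 ok]
  10: obs=y cand={0,1} pick 0 [2->0 ok]
  11: obs=y cand={0,1} pick 0 [0->0 ok]
  12: obs=y cand={0,1} pick 0 [0->0 ok]
  13: obs=y cand={0,1} pick 1 [0->1 ok]
  14: obs=x cand={2} pick 2 [1->2 ok]
  15: obs=x cand={2} pick 2 [2->2 ok]
  16: obs=y cand={0,1} pick 0 [2->0 ok]
  17: obs=y cand={0,1} pick 0 [0->0 ok]
  18: obs=y cand={0,1} pick 0 [0->0 ok]
  19: obs=y cand={0,1} pick 0 [0->0 ok]
  20: obs=y cand={0,1} pick 0 [0->0 ok]
  21: obs=y cand={0,1} pick 0 [0->0 ok]
  22: obs=y cand={0,1} pick 1 [0->1 ok]
  23: obs=y cand={0,1} pick 1 [1->1 ok]
  24: obs=x cand={2} pick 2 [1->2 ok]
  25: obs=x cand={2} pick 2 [2->2 ok]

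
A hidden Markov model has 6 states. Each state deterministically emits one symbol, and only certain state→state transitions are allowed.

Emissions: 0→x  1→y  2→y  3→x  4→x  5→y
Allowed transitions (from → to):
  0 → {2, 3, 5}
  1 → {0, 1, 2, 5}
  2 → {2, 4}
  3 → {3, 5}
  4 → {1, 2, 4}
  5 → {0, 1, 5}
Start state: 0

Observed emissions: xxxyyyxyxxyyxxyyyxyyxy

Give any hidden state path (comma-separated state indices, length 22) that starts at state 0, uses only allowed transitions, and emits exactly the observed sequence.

  t0 'x' -> {0,3,4}, take 0 (start)
  t1 'x' -> {0,3,4}, take 3 (0->3 ok)
  t2 'x' -> {0,3,4}, take 3 (3->3 ok)
  t3 'y' -> {1,2,5}, take 5 (3->5 ok)
  t4 'y' -> {1,2,5}, take 5 (5->5 ok)
  t5 'y' -> {1,2,5}, take 5 (5->5 ok)
  t6 'x' -> {0,3,4}, take 0 (5->0 ok)
  t7 'y' -> {1,2,5}, take 2 (0->2 ok)
  t8 'x' -> {0,3,4}, take 4 (2->4 ok)
  t9 'x' -> {0,3,4}, take 4 (4->4 ok)
  t10 'y' -> {1,2,5}, take 1 (4->1 ok)
  t11 'y' -> {1,2,5}, take 2 (1->2 ok)
  t12 'x' -> {0,3,4}, take 4 (2->4 ok)
  t13 'x' -> {0,3,4}, take 4 (4->4 ok)
  t14 'y' -> {1,2,5}, take 1 (4->1 ok)
  t15 'y' -> {1,2,5}, take 2 (1->2 ok)
  t16 'y' -> {1,2,5}, take 2 (2->2 ok)
  t17 'x' -> {0,3,4}, take 4 (2->4 ok)
  t18 'y' -> {1,2,5}, take 1 (4->1 ok)
  t19 'y' -> {1,2,5}, take 5 (1->5 ok)
  t20 'x' -> {0,3,4}, take 0 (5->0 ok)
  t21 'y' -> {1,2,5}, take 5 (0->5 ok)

0,3,3,5,5,5,0,2,4,4,1,2,4,4,1,2,2,4,1,5,0,5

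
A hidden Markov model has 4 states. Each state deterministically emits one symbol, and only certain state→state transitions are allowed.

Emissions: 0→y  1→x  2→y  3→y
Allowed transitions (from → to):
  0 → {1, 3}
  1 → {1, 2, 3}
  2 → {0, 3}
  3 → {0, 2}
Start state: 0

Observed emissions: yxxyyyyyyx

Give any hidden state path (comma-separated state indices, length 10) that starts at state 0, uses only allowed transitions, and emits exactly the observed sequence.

  0: obs=y cand={0,2,3} pick 0 [start]
  1: obs=x cand={1} pick 1 [0->1 ok]
  2: obs=x cand={1} pick 1 [1->1 ok]
  3: obs=y cand={0,2,3} pick 3 [1->3 ok]
  4: obs=y cand={0,2,3} pick 2 [3->2 ok]
  5: obs=y cand={0,2,3} pick 3 [2->3 ok]
  6: obs=y cand={0,2,3} pick 0 [3->0 ok]
  7: obs=y cand={0,2,3} pick 3 [0->3 ok]
  8: obs=y cand={0,2,3} pick 0 [3->0 ok]
  9: obs=x cand={1} pick 1 [0->1 ok]

0,1,1,3,2,3,0,3,0,1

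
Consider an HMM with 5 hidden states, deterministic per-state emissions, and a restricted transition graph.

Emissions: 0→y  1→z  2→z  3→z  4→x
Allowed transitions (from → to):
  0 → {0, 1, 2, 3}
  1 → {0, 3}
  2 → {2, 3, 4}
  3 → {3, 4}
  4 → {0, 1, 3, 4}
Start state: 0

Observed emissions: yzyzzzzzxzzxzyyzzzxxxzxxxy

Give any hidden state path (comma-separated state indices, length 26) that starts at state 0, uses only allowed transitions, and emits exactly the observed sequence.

  [0] y  {0}  => 0  start
  [1] z  {1,2,3}  => 1  0->1 ok
  [2] y  {0}  => 0  1->0 ok
  [3] z  {1,2,3}  => 2  0->2 ok
  [4] z  {1,2,3}  => 2  2->2 ok
  [5] z  {1,2,3}  => 2  2->2 ok
  [6] z  {1,2,3}  => 3  2->3 ok
  [7] z  {1,2,3}  => 3  3->3 ok
  [8] x  {4}  => 4  3->4 ok
  [9] z  {1,2,3}  => 1  4->1 ok
  [10] z  {1,2,3}  => 3  1->3 ok
  [11] x  {4}  => 4  3->4 ok
  [12] z  {1,2,3}  => 1  4->1 ok
  [13] y  {0}  => 0  1->0 ok
  [14] y  {0}  => 0  0->0 ok
  [15] z  {1,2,3}  => 1  0->1 ok
  [16] z  {1,2,3}  => 3  1->3 ok
  [17] z  {1,2,3}  => 3  3->3 ok
  [18] x  {4}  => 4  3->4 ok
  [19] x  {4}  => 4  4->4 ok
  [20] x  {4}  => 4  4->4 ok
  [21] z  {1,2,3}  => 3  4->3 ok
  [22] x  {4}  => 4  3->4 ok
  [23] x  {4}  => 4  4->4 ok
  [24] x  {4}  => 4  4->4 ok
  [25] y  {0}  => 0  4->0 ok

0,1,0,2,2,2,3,3,4,1,3,4,1,0,0,1,3,3,4,4,4,3,4,4,4,0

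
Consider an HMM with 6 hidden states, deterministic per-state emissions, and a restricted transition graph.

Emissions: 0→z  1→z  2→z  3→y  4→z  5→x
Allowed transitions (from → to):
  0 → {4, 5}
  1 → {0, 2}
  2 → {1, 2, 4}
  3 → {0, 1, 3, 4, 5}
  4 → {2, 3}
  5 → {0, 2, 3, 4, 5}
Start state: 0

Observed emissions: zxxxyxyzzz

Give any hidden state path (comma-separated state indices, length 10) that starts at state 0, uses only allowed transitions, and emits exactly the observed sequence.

0,5,5,5,3,5,3,1,2,2

  [0] z  {0,1,2,4}  => 0  start
  [1] x  {5}  => 5  0->5 ok
  [2] x  {5}  => 5  5->5 ok
  [3] x  {5}  => 5  5->5 ok
  [4] y  {3}  => 3  5->3 ok
  [5] x  {5}  => 5  3->5 ok
  [6] y  {3}  => 3  5->3 ok
  [7] z  {0,1,2,4}  => 1  3->1 ok
  [8] z  {0,1,2,4}  => 2  1->2 ok
  [9] z  {0,1,2,4}  => 2  2->2 ok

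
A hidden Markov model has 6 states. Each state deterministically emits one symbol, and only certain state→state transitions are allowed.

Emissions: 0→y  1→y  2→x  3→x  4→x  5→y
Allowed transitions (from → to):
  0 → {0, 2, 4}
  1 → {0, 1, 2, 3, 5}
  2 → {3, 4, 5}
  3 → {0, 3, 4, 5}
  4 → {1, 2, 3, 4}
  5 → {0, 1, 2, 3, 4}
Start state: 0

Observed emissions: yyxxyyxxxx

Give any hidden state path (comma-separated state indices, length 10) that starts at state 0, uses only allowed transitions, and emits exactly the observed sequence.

  pos 0: y in {0,1,5}, choose 0; start
  pos 1: y in {0,1,5}, choose 0; 0->0 ok
  pos 2: x in {2,3,4}, choose 4; 0->4 ok
  pos 3: x in {2,3,4}, choose 3; 4->3 ok
  pos 4: y in {0,1,5}, choose 0; 3->0 ok
  pos 5: y in {0,1,5}, choose 0; 0->0 ok
  pos 6: x in {2,3,4}, choose 2; 0->2 ok
  pos 7: x in {2,3,4}, choose 3; 2->3 ok
  pos 8: x in {2,3,4}, choose 3; 3->3 ok
  pos 9: x in {2,3,4}, choose 4; 3->4 ok

0,0,4,3,0,0,2,3,3,4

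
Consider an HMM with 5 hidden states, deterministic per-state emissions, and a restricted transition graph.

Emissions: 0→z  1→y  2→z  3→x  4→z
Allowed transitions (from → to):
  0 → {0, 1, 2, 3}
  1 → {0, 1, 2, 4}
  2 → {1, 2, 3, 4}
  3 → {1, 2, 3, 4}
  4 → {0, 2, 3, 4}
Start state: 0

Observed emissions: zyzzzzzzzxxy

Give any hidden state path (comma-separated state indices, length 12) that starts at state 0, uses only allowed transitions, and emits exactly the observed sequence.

  [0] z  {0,2,4}  => 0  start
  [1] y  {1}  => 1  0->1 ok
  [2] z  {0,2,4}  => 0  1->0 ok
  [3] z  {0,2,4}  => 0  0->0 ok
  [4] z  {0,2,4}  => 0  0->0 ok
  [5] z  {0,2,4}  => 0  0->0 ok
  [6] z  {0,2,4}  => 2  0->2 ok
  [7] z  {0,2,4}  => 4  2->4 ok
  [8] z  {0,2,4}  => 4  4->4 ok
  [9] x  {3}  => 3  4->3 ok
  [10] x  {3}  => 3  3->3 ok
  [11] y  {1}  => 1  3->1 ok

0,1,0,0,0,0,2,4,4,3,3,1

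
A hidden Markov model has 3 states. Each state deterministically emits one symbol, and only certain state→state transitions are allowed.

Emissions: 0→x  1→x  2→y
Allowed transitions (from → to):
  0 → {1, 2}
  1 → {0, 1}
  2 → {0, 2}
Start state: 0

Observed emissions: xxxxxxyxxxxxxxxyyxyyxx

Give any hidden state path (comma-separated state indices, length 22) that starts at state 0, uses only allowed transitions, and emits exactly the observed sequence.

0,1,0,1,1,0,2,0,1,1,0,1,0,1,0,2,2,0,2,2,0,1

  t0 'x' -> {0,1}, take 0 (start)
  t1 'x' -> {0,1}, take 1 (0->1 ok)
  t2 'x' -> {0,1}, take 0 (1->0 ok)
  t3 'x' -> {0,1}, take 1 (0->1 ok)
  t4 'x' -> {0,1}, take 1 (1->1 ok)
  t5 'x' -> {0,1}, take 0 (1->0 ok)
  t6 'y' -> {2}, take 2 (0->2 ok)
  t7 'x' -> {0,1}, take 0 (2->0 ok)
  t8 'x' -> {0,1}, take 1 (0->1 ok)
  t9 'x' -> {0,1}, take 1 (1->1 ok)
  t10 'x' -> {0,1}, take 0 (1->0 ok)
  t11 'x' -> {0,1}, take 1 (0->1 ok)
  t12 'x' -> {0,1}, take 0 (1->0 ok)
  t13 'x' -> {0,1}, take 1 (0->1 ok)
  t14 'x' -> {0,1}, take 0 (1->0 ok)
  t15 'y' -> {2}, take 2 (0->2 ok)
  t16 'y' -> {2}, take 2 (2->2 ok)
  t17 'x' -> {0,1}, take 0 (2->0 ok)
  t18 'y' -> {2}, take 2 (0->2 ok)
  t19 'y' -> {2}, take 2 (2->2 ok)
  t20 'x' -> {0,1}, take 0 (2->0 ok)
  t21 'x' -> {0,1}, take 1 (0->1 ok)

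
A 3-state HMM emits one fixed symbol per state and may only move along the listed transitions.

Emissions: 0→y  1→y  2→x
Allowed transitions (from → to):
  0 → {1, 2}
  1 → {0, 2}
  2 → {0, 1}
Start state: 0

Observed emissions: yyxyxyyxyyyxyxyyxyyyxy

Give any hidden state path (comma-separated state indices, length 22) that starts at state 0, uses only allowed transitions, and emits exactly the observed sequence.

  0: obs=y cand={0,1} pick 0 [start]
  1: obs=y cand={0,1} pick 1 [0->1 ok]
  2: obs=x cand={2} pick 2 [1->2 ok]
  3: obs=y cand={0,1} pick 1 [2->1 ok]
  4: obs=x cand={2} pick 2 [1->2 ok]
  5: obs=y cand={0,1} pick 0 [2->0 ok]
  6: obs=y cand={0,1} pick 1 [0->1 ok]
  7: obs=x cand={2} pick 2 [1->2 ok]
  8: obs=y cand={0,1} pick 1 [2->1 ok]
  9: obs=y cand={0,1} pick 0 [1->0 ok]
  10: obs=y cand={0,1} pick 1 [0->1 ok]
  11: obs=x cand={2} pick 2 [1->2 ok]
  12: obs=y cand={0,1} pick 1 [2->1 ok]
  13: obs=x cand={2} pick 2 [1->2 ok]
  14: obs=y cand={0,1} pick 0 [2->0 ok]
  15: obs=y cand={0,1} pick 1 [0->1 ok]
  16: obs=x cand={2} pick 2 [1->2 ok]
  17: obs=y cand={0,1} pick 1 [2->1 ok]
  18: obs=y cand={0,1} pick 0 [1->0 ok]
  19: obs=y cand={0,1} pick 1 [0->1 ok]
  20: obs=x cand={2} pick 2 [1->2 ok]
  21: obs=y cand={0,1} pick 0 [2->0 ok]

0,1,2,1,2,0,1,2,1,0,1,2,1,2,0,1,2,1,0,1,2,0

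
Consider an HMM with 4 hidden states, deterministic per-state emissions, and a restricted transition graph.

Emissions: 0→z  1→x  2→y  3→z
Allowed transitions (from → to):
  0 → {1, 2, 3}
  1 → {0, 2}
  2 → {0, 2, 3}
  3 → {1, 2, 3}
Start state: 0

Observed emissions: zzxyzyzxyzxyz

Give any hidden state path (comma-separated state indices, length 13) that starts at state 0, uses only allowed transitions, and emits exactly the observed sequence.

0,3,1,2,0,2,0,1,2,3,1,2,3

  pos 0: z in {0,3}, choose 0; start
  pos 1: z in {0,3}, choose 3; 0->3 ok
  pos 2: x in {1}, choose 1; 3->1 ok
  pos 3: y in {2}, choose 2; 1->2 ok
  pos 4: z in {0,3}, choose 0; 2->0 ok
  pos 5: y in {2}, choose 2; 0->2 ok
  pos 6: z in {0,3}, choose 0; 2->0 ok
  pos 7: x in {1}, choose 1; 0->1 ok
  pos 8: y in {2}, choose 2; 1->2 ok
  pos 9: z in {0,3}, choose 3; 2->3 ok
  pos 10: x in {1}, choose 1; 3->1 ok
  pos 11: y in {2}, choose 2; 1->2 ok
  pos 12: z in {0,3}, choose 3; 2->3 ok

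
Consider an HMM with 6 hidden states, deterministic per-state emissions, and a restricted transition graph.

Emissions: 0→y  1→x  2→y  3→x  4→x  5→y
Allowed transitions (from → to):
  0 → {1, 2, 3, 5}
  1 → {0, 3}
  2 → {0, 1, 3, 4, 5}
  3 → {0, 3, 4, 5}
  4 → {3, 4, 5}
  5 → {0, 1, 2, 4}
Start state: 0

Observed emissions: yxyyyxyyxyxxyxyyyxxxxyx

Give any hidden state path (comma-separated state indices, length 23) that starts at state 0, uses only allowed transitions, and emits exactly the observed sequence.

  t0 'y' -> {0,2,5}, take 0 (start)
  t1 'x' -> {1,3,4}, take 3 (0->3 ok)
  t2 'y' -> {0,2,5}, take 0 (3->0 ok)
  t3 'y' -> {0,2,5}, take 5 (0->5 ok)
  t4 'y' -> {0,2,5}, take 2 (5->2 ok)
  t5 'x' -> {1,3,4}, take 4 (2->4 ok)
  t6 'y' -> {0,2,5}, take 5 (4->5 ok)
  t7 'y' -> {0,2,5}, take 0 (5->0 ok)
  t8 'x' -> {1,3,4}, take 1 (0->1 ok)
  t9 'y' -> {0,2,5}, take 0 (1->0 ok)
  t10 'x' -> {1,3,4}, take 3 (0->3 ok)
  t11 'x' -> {1,3,4}, take 3 (3->3 ok)
  t12 'y' -> {0,2,5}, take 5 (3->5 ok)
  t13 'x' -> {1,3,4}, take 1 (5->1 ok)
  t14 'y' -> {0,2,5}, take 0 (1->0 ok)
  t15 'y' -> {0,2,5}, take 5 (0->5 ok)
  t16 'y' -> {0,2,5}, take 0 (5->0 ok)
  t17 'x' -> {1,3,4}, take 3 (0->3 ok)
  t18 'x' -> {1,3,4}, take 4 (3->4 ok)
  t19 'x' -> {1,3,4}, take 4 (4->4 ok)
  t20 'x' -> {1,3,4}, take 3 (4->3 ok)
  t21 'y' -> {0,2,5}, take 0 (3->0 ok)
  t22 'x' -> {1,3,4}, take 1 (0->1 ok)

0,3,0,5,2,4,5,0,1,0,3,3,5,1,0,5,0,3,4,4,3,0,1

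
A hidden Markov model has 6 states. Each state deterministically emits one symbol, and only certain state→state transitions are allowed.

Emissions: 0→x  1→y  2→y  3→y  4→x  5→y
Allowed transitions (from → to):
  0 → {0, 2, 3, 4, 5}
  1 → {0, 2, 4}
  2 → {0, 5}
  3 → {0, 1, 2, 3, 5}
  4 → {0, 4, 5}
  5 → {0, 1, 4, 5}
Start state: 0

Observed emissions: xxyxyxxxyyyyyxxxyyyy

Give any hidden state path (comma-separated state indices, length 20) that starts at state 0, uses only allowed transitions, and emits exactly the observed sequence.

  [0] x  {0,4}  => 0  start
  [1] x  {0,4}  => 0  0->0 ok
  [2] y  {1,2,3,5}  => 5  0->5 ok
  [3] x  {0,4}  => 4  5->4 ok
  [4] y  {1,2,3,5}  => 5  4->5 ok
  [5] x  {0,4}  => 4  5->4 ok
  [6] x  {0,4}  => 0  4->0 ok
  [7] x  {0,4}  => 4  0->4 ok
  [8] y  {1,2,3,5}  => 5  4->5 ok
  [9] y  {1,2,3,5}  => 5  5->5 ok
  [10] y  {1,2,3,5}  => 1  5->1 ok
  [11] y  {1,2,3,5}  => 2  1->2 ok
  [12] y  {1,2,3,5}  => 5  2->5 ok
  [13] x  {0,4}  => 4  5->4 ok
  [14] x  {0,4}  => 4  4->4 ok
  [15] x  {0,4}  => 0  4->0 ok
  [16] y  {1,2,3,5}  => 2  0->2 ok
  [17] y  {1,2,3,5}  => 5  2->5 ok
  [18] y  {1,2,3,5}  => 5  5->5 ok
  [19] y  {1,2,3,5}  => 1  5->1 ok

0,0,5,4,5,4,0,4,5,5,1,2,5,4,4,0,2,5,5,1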